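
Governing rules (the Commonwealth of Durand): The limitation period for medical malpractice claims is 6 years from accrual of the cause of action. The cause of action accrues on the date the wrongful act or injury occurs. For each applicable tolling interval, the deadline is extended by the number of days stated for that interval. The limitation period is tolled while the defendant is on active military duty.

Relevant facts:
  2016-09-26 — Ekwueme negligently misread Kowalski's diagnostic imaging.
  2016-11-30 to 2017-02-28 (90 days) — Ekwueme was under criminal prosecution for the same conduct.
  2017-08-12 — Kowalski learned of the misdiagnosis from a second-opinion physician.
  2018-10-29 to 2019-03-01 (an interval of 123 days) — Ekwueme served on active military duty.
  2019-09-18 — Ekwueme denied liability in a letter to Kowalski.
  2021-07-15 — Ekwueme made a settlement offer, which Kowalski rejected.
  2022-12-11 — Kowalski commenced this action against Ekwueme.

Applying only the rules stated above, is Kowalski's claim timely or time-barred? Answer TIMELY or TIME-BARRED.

The claim accrued on 2016-09-26, when the wrongful act occurred; under the stated occurrence rule the 2017-08-12 discovery does not delay accrual.
Adding the 6 years base period to 2016-09-26 gives a deadline of 2022-09-26, before any tolling.
Because the defendant's active military service ran from 2018-10-29 to 2019-03-01, the deadline is extended by 123 days to 2023-01-27.
Although a criminal prosecution ran from 2016-11-30 to 2017-02-28, the stated rules do not make that a tolling event, so it is disregarded.
The other events in the timeline have no effect on the limitation period under the stated rules.
Filing on 2022-12-11 beat the 2023-01-27 deadline — the action is timely.

TIMELY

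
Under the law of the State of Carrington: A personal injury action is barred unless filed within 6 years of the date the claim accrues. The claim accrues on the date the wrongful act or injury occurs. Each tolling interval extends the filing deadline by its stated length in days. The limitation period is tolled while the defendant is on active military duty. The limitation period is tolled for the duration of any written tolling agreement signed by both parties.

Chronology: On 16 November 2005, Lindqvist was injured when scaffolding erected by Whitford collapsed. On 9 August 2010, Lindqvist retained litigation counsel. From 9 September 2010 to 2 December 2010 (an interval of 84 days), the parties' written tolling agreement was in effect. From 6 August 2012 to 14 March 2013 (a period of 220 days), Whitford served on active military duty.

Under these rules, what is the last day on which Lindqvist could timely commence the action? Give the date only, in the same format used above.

8 February 2012

The limitation period began to run on 16 November 2005.
The untolled deadline — 6 years after 16 November 2005 — is 16 November 2011.
Because the written tolling agreement ran from 9 September 2010 to 2 December 2010, the deadline is extended by 84 days to 8 February 2012.
The defendant's active military service from 6 August 2012 to 14 March 2013 began after the period had already run on 8 February 2012, so it has no tolling effect.
None of the other events listed affects the running of the period under the stated rules.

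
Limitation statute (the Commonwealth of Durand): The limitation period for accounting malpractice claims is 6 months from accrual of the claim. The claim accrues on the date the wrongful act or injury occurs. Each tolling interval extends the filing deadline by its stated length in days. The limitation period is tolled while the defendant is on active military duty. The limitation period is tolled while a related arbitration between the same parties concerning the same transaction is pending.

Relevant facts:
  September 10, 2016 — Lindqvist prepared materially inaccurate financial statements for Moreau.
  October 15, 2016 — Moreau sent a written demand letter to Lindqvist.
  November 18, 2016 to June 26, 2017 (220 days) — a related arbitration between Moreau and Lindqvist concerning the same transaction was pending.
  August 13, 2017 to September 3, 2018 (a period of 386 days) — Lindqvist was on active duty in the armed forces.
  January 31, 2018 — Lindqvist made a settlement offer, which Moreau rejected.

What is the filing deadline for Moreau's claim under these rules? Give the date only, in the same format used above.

The claim accrued on September 10, 2016, when the wrongful act occurred.
Adding the 6 months base period to September 10, 2016 gives a deadline of March 10, 2017, before any tolling.
The pending related arbitration from November 18, 2016 to June 26, 2017 tolled the period for 220 days, extending the deadline to October 16, 2017.
Because the defendant's active military service ran from August 13, 2017 to September 3, 2018, the deadline is extended by 386 days to November 6, 2018.
None of the other events listed affects the running of the period under the stated rules.

November 6, 2018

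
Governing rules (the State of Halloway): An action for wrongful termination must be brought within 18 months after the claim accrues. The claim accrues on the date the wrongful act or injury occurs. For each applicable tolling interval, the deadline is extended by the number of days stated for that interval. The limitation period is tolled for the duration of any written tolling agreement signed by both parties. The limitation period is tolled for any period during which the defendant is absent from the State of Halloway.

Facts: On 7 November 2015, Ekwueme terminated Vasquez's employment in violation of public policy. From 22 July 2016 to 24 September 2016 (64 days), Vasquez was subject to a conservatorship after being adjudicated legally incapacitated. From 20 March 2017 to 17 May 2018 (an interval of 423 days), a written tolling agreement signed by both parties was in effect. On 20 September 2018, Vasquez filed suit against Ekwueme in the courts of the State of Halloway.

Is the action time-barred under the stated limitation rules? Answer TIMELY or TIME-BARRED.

TIME-BARRED

The claim accrued on 7 November 2015, the date of the act.
The untolled deadline — 18 months after 7 November 2015 — is 7 May 2017.
The period was tolled for 423 days by the written tolling agreement (20 March 2017 to 17 May 2018), pushing the deadline to 4 July 2018.
The plaintiff's legal incapacity from 22 July 2016 to 24 September 2016 does not toll the period, because no stated rule makes the plaintiff's incapacity a tolling event.
Vasquez filed on 20 September 2018, after the 4 July 2018 deadline, so the action is time-barred.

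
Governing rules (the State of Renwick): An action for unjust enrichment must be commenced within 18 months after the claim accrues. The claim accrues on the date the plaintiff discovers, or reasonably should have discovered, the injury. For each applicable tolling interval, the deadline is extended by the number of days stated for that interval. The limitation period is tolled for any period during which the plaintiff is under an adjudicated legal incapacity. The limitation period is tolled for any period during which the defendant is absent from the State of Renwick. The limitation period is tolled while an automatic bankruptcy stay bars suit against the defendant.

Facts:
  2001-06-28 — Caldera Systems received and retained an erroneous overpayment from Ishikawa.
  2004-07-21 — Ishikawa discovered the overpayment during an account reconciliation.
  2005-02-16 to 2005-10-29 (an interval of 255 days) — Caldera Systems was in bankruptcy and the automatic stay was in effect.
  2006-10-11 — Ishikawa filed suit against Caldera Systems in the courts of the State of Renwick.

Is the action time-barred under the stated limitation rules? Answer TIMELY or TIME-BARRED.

Accrual is tied to discovery, so the period began on 2004-07-21 rather than on 2001-06-28 when the act occurred.
Adding the 18 months base period to 2004-07-21 gives a deadline of 2006-01-21, before any tolling.
The automatic bankruptcy stay from 2005-02-16 to 2005-10-29 tolled the period for 255 days, extending the deadline to 2006-10-03.
The 2006-10-11 filing falls after the 2006-10-03 deadline; the claim is time-barred.

TIME-BARRED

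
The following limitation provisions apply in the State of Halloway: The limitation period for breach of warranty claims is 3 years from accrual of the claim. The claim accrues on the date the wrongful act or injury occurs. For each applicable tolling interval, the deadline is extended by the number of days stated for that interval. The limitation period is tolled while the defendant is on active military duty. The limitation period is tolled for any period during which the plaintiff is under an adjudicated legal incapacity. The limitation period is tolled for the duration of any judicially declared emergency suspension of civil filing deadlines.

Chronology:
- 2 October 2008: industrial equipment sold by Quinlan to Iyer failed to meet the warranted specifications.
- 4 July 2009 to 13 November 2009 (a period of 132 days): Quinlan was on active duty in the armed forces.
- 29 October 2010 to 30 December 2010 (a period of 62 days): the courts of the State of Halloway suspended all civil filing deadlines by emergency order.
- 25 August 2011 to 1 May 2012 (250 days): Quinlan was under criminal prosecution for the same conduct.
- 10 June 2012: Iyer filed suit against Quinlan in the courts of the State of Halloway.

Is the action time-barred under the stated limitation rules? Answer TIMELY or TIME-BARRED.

The limitation period began to run on 2 October 2008.
3 years from 2 October 2008 is 2 October 2011.
The defendant's active military service from 4 July 2009 to 13 November 2009 tolled the period for 132 days, extending the deadline to 11 February 2012.
The period was tolled for 62 days by the emergency suspension of filing deadlines (29 October 2010 to 30 December 2010), pushing the deadline to 13 April 2012.
Although a criminal prosecution ran from 25 August 2011 to 1 May 2012, the stated rules do not make that a tolling event, so it is disregarded.
Iyer filed on 10 June 2012, after the 13 April 2012 deadline, so the action is time-barred.

TIME-BARRED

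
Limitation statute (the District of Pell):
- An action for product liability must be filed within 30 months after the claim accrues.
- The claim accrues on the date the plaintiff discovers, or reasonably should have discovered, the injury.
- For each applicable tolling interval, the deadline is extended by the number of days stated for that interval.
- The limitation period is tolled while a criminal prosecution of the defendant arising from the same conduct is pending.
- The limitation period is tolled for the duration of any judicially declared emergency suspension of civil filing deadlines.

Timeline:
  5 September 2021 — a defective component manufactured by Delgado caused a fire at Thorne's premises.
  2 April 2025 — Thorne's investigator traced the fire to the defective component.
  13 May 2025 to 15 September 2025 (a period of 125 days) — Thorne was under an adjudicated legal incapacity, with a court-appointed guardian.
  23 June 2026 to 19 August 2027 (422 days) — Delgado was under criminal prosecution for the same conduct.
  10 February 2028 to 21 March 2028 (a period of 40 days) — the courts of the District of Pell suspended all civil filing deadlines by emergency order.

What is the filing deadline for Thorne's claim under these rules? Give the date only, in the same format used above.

The claim did not accrue until Thorne discovered the injury on 2 April 2025; the 5 September 2021 act date does not start the clock under the stated rule.
Adding the 30 months base period to 2 April 2025 gives a deadline of 2 October 2027, before any tolling.
The pending criminal prosecution from 23 June 2026 to 19 August 2027 tolled the period for 422 days, extending the deadline to 27 November 2028.
Because the emergency suspension of filing deadlines ran from 10 February 2028 to 21 March 2028, the deadline is extended by 40 days to 6 January 2029.
Although the plaintiff's incapacity ran from 13 May 2025 to 15 September 2025, the stated rules do not make that a tolling event, so it is disregarded.

6 January 2029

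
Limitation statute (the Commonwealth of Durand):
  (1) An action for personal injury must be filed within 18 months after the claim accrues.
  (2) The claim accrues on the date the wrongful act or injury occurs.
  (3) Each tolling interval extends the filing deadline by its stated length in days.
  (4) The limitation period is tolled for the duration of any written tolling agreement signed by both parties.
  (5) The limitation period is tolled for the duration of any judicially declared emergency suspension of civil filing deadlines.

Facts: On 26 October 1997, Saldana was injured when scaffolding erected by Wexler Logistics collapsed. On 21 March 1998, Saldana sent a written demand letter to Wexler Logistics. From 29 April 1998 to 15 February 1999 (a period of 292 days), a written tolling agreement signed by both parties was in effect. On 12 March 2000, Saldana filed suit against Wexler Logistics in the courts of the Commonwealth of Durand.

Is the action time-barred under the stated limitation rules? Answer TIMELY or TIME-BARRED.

The claim accrued on 26 October 1997, the date of the act.
18 months from 26 October 1997 is 26 April 1999.
The period was tolled for 292 days by the written tolling agreement (29 April 1998 to 15 February 1999), pushing the deadline to 12 February 2000.
Nothing else in the chronology tolls or restarts the period.
Saldana filed on 12 March 2000, after the 12 February 2000 deadline, so the action is time-barred.

TIME-BARRED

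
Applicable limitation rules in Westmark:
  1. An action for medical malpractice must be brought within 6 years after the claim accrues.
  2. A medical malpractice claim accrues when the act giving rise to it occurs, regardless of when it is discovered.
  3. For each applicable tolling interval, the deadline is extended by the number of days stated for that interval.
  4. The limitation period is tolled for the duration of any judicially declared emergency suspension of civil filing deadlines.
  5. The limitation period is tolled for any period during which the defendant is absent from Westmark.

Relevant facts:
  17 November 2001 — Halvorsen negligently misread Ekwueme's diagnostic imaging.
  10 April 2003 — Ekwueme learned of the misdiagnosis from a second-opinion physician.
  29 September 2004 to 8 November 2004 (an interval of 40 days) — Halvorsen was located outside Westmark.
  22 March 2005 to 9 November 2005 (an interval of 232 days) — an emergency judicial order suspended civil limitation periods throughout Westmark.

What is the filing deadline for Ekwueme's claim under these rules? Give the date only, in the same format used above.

Because the rule ties accrual to occurrence, the claim accrued on 17 November 2001, not on the 10 April 2003 discovery date.
6 years from 17 November 2001 is 17 November 2007.
The period was tolled for 40 days by the defendant's absence from the jurisdiction (29 September 2004 to 8 November 2004), pushing the deadline to 27 December 2007.
Because the emergency suspension of filing deadlines ran from 22 March 2005 to 9 November 2005, the deadline is extended by 232 days to 15 August 2008.

15 August 2008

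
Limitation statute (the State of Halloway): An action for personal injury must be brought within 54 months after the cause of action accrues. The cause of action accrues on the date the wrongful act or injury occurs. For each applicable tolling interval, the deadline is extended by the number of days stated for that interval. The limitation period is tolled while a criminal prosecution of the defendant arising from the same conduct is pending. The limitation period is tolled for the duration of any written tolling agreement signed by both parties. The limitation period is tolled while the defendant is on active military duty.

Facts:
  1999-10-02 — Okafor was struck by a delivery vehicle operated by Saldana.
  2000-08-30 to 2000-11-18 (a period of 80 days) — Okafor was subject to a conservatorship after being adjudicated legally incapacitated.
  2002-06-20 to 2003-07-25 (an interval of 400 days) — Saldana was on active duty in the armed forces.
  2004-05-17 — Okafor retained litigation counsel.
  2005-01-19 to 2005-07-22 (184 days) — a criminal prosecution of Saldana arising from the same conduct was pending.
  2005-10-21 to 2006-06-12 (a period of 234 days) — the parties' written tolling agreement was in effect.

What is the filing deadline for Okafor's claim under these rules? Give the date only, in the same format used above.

The claim accrued on 1999-10-02, when the wrongful act occurred.
54 months from 1999-10-02 is 2004-04-02.
The period was tolled for 400 days by the defendant's active military service (2002-06-20 to 2003-07-25), pushing the deadline to 2005-05-07.
The period was tolled for 184 days by the pending criminal prosecution (2005-01-19 to 2005-07-22), pushing the deadline to 2005-11-07.
The written tolling agreement from 2005-10-21 to 2006-06-12 tolled the period for 234 days, extending the deadline to 2006-06-29.
Although the plaintiff's incapacity ran from 2000-08-30 to 2000-11-18, the stated rules do not make that a tolling event, so it is disregarded.
The other events in the timeline have no effect on the limitation period under the stated rules.

2006-06-29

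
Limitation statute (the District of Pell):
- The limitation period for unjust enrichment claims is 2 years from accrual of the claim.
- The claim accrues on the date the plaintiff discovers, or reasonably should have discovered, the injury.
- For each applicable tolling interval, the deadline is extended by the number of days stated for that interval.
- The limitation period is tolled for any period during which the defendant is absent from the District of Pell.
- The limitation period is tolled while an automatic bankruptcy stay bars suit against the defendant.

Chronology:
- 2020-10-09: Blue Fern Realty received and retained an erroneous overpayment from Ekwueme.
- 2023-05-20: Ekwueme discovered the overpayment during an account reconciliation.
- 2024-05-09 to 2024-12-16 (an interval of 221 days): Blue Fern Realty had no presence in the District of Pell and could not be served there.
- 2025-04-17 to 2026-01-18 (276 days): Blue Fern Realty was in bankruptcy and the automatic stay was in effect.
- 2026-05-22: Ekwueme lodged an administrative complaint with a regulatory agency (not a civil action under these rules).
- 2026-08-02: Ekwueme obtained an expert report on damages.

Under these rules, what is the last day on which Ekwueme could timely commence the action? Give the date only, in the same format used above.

2026-09-29

The claim did not accrue until Ekwueme discovered the injury on 2023-05-20; the 2020-10-09 act date does not start the clock under the stated rule.
The untolled deadline — 2 years after 2023-05-20 — is 2025-05-20.
The period was tolled for 221 days by the defendant's absence from the jurisdiction (2024-05-09 to 2024-12-16), pushing the deadline to 2025-12-27.
Because the automatic bankruptcy stay ran from 2025-04-17 to 2026-01-18, the deadline is extended by 276 days to 2026-09-29.
Nothing else in the chronology tolls or restarts the period.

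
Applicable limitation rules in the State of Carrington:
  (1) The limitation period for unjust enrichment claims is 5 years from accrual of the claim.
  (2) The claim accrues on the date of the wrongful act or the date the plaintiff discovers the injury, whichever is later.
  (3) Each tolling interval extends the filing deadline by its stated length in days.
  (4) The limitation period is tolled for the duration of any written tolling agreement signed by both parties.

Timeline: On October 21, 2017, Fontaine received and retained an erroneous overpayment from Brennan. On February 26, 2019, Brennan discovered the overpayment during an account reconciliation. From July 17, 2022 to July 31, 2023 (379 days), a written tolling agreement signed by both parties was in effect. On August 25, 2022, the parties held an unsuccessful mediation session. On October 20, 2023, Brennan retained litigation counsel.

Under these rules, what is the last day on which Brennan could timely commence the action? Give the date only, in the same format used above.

The claim accrued on February 26, 2019 — the later of the October 21, 2017 act and the February 26, 2019 discovery.
Adding the 5 years base period to February 26, 2019 gives a deadline of February 26, 2024, before any tolling.
The written tolling agreement from July 17, 2022 to July 31, 2023 tolled the period for 379 days, extending the deadline to March 11, 2025.
Nothing else in the chronology tolls or restarts the period.

March 11, 2025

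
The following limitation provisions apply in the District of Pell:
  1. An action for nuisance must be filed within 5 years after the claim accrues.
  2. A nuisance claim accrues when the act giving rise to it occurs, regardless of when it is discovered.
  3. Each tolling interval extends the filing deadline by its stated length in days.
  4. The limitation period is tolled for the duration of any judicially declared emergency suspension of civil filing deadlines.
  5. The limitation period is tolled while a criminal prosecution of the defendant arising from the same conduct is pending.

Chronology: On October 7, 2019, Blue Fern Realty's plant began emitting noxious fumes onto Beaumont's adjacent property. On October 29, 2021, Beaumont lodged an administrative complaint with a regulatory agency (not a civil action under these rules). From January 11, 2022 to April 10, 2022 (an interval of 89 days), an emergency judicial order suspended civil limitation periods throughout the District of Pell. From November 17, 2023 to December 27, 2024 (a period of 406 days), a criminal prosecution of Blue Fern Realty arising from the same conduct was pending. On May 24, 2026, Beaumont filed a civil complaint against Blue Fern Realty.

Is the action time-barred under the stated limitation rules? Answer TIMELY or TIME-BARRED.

TIME-BARRED

The claim accrued on October 7, 2019, the date of the act.
The untolled deadline — 5 years after October 7, 2019 — is October 7, 2024.
The emergency suspension of filing deadlines from January 11, 2022 to April 10, 2022 tolled the period for 89 days, extending the deadline to January 4, 2025.
The pending criminal prosecution from November 17, 2023 to December 27, 2024 tolled the period for 406 days, extending the deadline to February 14, 2026.
Nothing else in the chronology tolls or restarts the period.
Filing on May 24, 2026 missed the February 14, 2026 deadline — the action is time-barred.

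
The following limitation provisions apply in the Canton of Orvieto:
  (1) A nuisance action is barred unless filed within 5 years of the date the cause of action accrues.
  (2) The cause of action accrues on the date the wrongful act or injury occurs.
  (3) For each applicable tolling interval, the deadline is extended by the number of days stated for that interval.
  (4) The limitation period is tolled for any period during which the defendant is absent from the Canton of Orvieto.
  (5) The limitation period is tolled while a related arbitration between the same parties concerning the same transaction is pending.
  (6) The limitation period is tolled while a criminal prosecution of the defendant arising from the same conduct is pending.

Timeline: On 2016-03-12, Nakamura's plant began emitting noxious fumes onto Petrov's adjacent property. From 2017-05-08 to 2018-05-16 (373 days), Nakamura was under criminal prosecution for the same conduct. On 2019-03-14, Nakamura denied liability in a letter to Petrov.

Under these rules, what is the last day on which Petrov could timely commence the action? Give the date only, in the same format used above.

The claim accrued on 2016-03-12, when the wrongful act occurred.
The untolled deadline — 5 years after 2016-03-12 — is 2021-03-12.
The period was tolled for 373 days by the pending criminal prosecution (2017-05-08 to 2018-05-16), pushing the deadline to 2022-03-20.
None of the other events listed affects the running of the period under the stated rules.

2022-03-20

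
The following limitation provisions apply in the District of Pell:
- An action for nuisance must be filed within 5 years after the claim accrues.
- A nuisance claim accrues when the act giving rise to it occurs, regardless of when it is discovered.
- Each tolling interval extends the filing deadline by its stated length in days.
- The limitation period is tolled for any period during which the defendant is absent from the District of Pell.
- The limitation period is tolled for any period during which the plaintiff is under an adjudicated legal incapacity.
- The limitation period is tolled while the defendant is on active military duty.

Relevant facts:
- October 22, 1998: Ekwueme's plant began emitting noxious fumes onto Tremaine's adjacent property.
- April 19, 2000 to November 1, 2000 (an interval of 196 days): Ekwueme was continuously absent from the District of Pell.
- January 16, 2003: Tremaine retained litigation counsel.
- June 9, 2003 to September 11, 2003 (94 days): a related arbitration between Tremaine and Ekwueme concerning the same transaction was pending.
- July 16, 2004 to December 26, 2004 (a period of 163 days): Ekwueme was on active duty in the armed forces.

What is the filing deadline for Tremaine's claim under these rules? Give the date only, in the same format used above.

May 5, 2004

The claim accrued on October 22, 1998, the date of the act.
The untolled deadline — 5 years after October 22, 1998 — is October 22, 2003.
Because the defendant's absence from the jurisdiction ran from April 19, 2000 to November 1, 2000, the deadline is extended by 196 days to May 5, 2004.
The defendant's active military service starting July 16, 2004 came too late — the period had run on May 5, 2004 — and so does not extend the deadline.
The pending related arbitration from June 9, 2003 to September 11, 2003 does not toll the period, because no stated rule makes a pending arbitration a tolling event.
None of the other events listed affects the running of the period under the stated rules.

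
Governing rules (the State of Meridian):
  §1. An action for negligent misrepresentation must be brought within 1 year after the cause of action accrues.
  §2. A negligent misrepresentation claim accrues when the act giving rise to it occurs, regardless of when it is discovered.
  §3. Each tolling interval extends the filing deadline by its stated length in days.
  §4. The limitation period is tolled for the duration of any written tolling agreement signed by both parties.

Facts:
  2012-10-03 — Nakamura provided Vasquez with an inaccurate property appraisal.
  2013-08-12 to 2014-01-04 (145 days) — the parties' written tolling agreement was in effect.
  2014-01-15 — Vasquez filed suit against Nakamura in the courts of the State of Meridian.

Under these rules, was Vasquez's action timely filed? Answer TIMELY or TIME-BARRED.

TIMELY

The claim accrued on 2012-10-03, when the wrongful act occurred.
1 year from 2012-10-03 is 2013-10-03.
Because the written tolling agreement ran from 2013-08-12 to 2014-01-04, the deadline is extended by 145 days to 2014-02-25.
Filing on 2014-01-15 beat the 2014-02-25 deadline — the action is timely.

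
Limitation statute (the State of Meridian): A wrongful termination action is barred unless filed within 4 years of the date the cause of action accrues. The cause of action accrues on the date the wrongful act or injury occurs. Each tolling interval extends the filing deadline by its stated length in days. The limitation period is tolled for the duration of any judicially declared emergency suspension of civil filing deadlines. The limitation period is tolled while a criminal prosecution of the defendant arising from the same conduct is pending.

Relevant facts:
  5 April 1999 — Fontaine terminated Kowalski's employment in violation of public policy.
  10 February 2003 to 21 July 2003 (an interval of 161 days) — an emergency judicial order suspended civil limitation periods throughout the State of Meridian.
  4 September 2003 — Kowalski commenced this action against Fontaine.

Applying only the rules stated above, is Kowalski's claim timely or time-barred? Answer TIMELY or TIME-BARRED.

The limitation period began to run on 5 April 1999.
Adding the 4 years base period to 5 April 1999 gives a deadline of 5 April 2003, before any tolling.
The period was tolled for 161 days by the emergency suspension of filing deadlines (10 February 2003 to 21 July 2003), pushing the deadline to 13 September 2003.
Kowalski filed on 4 September 2003, before the 13 September 2003 deadline, so the action is timely.

TIMELY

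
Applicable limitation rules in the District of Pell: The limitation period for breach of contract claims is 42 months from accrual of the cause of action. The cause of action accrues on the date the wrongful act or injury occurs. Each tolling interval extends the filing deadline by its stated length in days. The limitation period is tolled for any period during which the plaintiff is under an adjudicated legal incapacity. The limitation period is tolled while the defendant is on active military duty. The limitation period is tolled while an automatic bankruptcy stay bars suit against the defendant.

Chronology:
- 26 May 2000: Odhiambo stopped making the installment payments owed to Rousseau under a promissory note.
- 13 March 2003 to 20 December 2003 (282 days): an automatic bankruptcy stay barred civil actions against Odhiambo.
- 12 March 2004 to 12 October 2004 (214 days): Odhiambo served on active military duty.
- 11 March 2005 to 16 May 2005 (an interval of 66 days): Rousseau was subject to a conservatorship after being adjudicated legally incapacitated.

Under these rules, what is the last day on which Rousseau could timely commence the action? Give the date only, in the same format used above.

The cause of action accrued on 26 May 2000, the date of the act.
Adding the 42 months base period to 26 May 2000 gives a deadline of 26 November 2003, before any tolling.
Because the automatic bankruptcy stay ran from 13 March 2003 to 20 December 2003, the deadline is extended by 282 days to 3 September 2004.
Because the defendant's active military service ran from 12 March 2004 to 12 October 2004, the deadline is extended by 214 days to 5 April 2005.
Because the plaintiff's legal incapacity ran from 11 March 2005 to 16 May 2005, the deadline is extended by 66 days to 10 June 2005.

10 June 2005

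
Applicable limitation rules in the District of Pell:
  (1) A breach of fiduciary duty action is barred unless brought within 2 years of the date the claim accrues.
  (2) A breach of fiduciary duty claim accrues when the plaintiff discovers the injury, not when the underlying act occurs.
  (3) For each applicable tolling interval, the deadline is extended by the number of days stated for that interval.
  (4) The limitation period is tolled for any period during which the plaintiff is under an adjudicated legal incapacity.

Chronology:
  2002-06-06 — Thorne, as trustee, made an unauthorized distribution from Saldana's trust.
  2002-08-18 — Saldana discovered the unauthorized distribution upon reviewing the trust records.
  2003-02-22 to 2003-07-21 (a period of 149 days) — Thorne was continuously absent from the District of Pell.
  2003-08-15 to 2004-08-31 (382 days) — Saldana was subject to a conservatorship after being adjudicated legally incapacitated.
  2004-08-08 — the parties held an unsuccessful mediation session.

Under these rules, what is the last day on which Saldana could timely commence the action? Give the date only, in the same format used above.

2005-09-04

Under the discovery rule, the claim accrued on 2002-08-18, when Saldana discovered the injury — not on the 2002-06-06 date of the underlying act.
2 years from 2002-08-18 is 2004-08-18.
The plaintiff's legal incapacity from 2003-08-15 to 2004-08-31 tolled the period for 382 days, extending the deadline to 2005-09-04.
No stated provision tolls the period for the defendant's absence, so the interval from 2003-02-22 to 2003-07-21 has no effect on the deadline.
Nothing else in the chronology tolls or restarts the period.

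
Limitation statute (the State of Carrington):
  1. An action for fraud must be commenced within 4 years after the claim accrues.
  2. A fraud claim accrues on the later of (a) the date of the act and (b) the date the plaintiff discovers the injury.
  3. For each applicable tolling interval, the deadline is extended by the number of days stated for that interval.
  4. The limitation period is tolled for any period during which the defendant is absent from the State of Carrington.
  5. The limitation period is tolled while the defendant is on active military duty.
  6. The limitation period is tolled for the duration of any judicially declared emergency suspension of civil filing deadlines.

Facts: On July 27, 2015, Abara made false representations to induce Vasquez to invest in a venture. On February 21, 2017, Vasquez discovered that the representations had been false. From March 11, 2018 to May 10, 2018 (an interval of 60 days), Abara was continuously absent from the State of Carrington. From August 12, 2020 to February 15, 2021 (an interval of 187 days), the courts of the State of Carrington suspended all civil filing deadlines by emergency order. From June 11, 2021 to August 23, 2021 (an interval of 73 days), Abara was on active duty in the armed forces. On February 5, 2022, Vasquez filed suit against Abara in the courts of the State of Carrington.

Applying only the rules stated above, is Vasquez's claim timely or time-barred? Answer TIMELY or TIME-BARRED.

TIME-BARRED

Taking the later of the act (July 27, 2015) and discovery (February 21, 2017), the claim accrued on February 21, 2017.
Adding the 4 years base period to February 21, 2017 gives a deadline of February 21, 2021, before any tolling.
Because the defendant's absence from the jurisdiction ran from March 11, 2018 to May 10, 2018, the deadline is extended by 60 days to April 22, 2021.
Because the emergency suspension of filing deadlines ran from August 12, 2020 to February 15, 2021, the deadline is extended by 187 days to October 26, 2021.
Because the defendant's active military service ran from June 11, 2021 to August 23, 2021, the deadline is extended by 73 days to January 7, 2022.
Filing on February 5, 2022 missed the January 7, 2022 deadline — the action is time-barred.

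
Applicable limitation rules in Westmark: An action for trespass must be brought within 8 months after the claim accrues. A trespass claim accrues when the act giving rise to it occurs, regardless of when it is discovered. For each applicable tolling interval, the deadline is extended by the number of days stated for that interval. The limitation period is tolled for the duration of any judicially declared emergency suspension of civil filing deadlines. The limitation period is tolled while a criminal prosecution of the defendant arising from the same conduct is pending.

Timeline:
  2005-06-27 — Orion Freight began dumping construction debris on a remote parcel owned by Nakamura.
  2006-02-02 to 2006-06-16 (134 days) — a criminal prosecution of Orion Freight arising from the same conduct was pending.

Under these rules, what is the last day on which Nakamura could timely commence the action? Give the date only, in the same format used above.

The limitation period began to run on 2005-06-27.
The untolled deadline — 8 months after 2005-06-27 — is 2006-02-27.
The pending criminal prosecution from 2006-02-02 to 2006-06-16 tolled the period for 134 days, extending the deadline to 2006-07-11.

2006-07-11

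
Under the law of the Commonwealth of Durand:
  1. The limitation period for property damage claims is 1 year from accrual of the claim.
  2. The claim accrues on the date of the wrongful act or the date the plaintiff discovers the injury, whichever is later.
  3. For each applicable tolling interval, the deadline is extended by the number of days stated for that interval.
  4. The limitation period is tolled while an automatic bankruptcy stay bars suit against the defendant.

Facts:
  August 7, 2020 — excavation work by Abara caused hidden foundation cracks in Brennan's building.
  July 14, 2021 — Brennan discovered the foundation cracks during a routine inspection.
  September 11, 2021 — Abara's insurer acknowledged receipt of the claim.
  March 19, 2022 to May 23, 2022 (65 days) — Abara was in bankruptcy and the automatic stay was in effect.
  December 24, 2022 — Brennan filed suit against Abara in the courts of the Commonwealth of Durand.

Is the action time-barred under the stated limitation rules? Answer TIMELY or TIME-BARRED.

Because discovery on July 14, 2021 post-dates the August 7, 2020 act, accrual under the later-of rule falls on July 14, 2021.
Adding the 1 year base period to July 14, 2021 gives a deadline of July 14, 2022, before any tolling.
The period was tolled for 65 days by the automatic bankruptcy stay (March 19, 2022 to May 23, 2022), pushing the deadline to September 17, 2022.
Nothing else in the chronology tolls or restarts the period.
Filing on December 24, 2022 missed the September 17, 2022 deadline — the action is time-barred.

TIME-BARRED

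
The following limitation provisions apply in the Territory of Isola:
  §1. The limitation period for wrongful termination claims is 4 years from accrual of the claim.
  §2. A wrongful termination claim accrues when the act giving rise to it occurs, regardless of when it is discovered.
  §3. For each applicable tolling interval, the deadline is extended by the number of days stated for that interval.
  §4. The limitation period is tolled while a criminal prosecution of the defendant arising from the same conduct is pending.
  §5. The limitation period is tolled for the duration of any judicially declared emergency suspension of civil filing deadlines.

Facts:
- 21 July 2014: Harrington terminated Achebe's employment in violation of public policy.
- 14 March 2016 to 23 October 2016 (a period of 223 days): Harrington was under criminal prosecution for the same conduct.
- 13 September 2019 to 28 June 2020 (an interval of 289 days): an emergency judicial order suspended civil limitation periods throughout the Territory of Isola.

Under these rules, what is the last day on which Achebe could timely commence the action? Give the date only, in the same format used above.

1 March 2019

The claim accrued on 21 July 2014, when the wrongful act occurred.
The untolled deadline — 4 years after 21 July 2014 — is 21 July 2018.
The pending criminal prosecution from 14 March 2016 to 23 October 2016 tolled the period for 223 days, extending the deadline to 1 March 2019.
The emergency suspension of filing deadlines starting 13 September 2019 came too late — the period had run on 1 March 2019 — and so does not extend the deadline.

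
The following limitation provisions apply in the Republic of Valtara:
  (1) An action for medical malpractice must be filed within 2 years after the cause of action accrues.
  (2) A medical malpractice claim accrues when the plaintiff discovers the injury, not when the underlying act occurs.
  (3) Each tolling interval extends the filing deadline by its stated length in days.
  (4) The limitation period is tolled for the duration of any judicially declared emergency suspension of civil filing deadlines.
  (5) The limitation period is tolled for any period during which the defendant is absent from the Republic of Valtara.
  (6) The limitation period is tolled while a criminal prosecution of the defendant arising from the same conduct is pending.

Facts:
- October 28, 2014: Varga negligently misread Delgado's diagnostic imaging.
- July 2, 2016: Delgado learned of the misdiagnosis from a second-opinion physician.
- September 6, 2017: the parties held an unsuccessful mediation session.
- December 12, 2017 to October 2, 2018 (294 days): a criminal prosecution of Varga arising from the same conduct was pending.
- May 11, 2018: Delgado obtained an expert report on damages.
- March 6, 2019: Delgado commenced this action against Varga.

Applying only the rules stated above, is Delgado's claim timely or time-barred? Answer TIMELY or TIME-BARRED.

Accrual is tied to discovery, so the period began on July 2, 2016 rather than on October 28, 2014 when the act occurred.
Adding the 2 years base period to July 2, 2016 gives a deadline of July 2, 2018, before any tolling.
The pending criminal prosecution from December 12, 2017 to October 2, 2018 tolled the period for 294 days, extending the deadline to April 22, 2019.
Nothing else in the chronology tolls or restarts the period.
Filing on March 6, 2019 beat the April 22, 2019 deadline — the action is timely.

TIMELY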